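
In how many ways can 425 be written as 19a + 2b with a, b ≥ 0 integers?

gcd(19, 2):
  19 = 9×2 + 1
  2 = 2×1
so gcd(19, 2) = 1.
Back-substitute for Bézout coefficients:
  1 = 19 - 9×2
  ... = 19×(1) + 2×(-9)
Scale by 425: one solution is (425, -3825). Reduce a mod 2: (1, 203).
General: a = 1 + 2t, b = 203 - 19t.
a ≥ 0 ⇒ t ≥ 0; b ≥ 0 ⇒ t ≤ 10. So t ∈ [0, 10]: 11 solutions.

11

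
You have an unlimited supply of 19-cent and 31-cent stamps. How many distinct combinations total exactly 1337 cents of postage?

Need nonnegative integers with 19j + 31k = 1337.
gcd(19, 31) = 1, and 19·(-13) + 31·(8) = 1.
So (j₀, k₀) = (-17381, 10696); general j = -17381 + 31t, k = 10696 - 19t.
j ≥ 0 ⇒ t ≥ 561; k ≥ 0 ⇒ t ≤ 562. That's 2 values of t.

2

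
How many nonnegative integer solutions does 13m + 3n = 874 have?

gcd(13, 3):
  13 = 4*3 + 1
  3 = 3*1
so gcd(13, 3) = 1.
Back-substitute for Bézout coefficients:
  1 = 13 - 4*3
  ... = 13*(1) + 3*(-4)
Scale by 874: one solution is (874, -3496). Reduce m mod 3: (1, 287).
General: m = 1 + 3t, n = 287 - 13t.
m ≥ 0 ⇒ t ≥ 0; n ≥ 0 ⇒ t ≤ 22. So t ∈ [0, 22]: 23 solutions.

23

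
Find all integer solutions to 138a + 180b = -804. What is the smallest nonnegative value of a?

2

gcd(180, 138) = 6.
6 divides -804, so solutions exist.
By Bézout, 138×(-13) + 180×(10) = 6.
Scale by -804/6 = -134: (a₀, b₀) = (1742, -1340).
General solution: a = 1742 + 30t, b = -1340 - 23t for integer t.
a ≥ 0: smallest is 1742 mod 30 = 2 (at t = -58), with b = -6.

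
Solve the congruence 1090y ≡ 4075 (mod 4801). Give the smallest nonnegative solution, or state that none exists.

gcd(4801, 1090):
  4801 = 4·1090 + 441
  1090 = 2·441 + 208
  441 = 2·208 + 25
  208 = 8·25 + 8
  25 = 3·8 + 1
  8 = 8·1
so gcd(4801, 1090) = 1.
1 divides 4075, so solutions exist.
Back-substitute for Bézout coefficients:
  1 = 25 - 3·8
  ... = 1090·(-577) + 4801·(131)
So 1090·(-577) ≡ 1 (mod 4801); multiply by 4075: y ≡ -2351275 (mod 4801).
Smallest nonnegative: y = -2351275 mod 4801 = 1215.

1215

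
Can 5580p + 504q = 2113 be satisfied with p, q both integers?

gcd(5580, 504) = 36  (5580 = 11·504 + 36, 504 = 14·36).
36 does not divide 2113 (remainder 25), so no integer solutions.

no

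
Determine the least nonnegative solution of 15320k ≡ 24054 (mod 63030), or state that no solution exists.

no solution

gcd(63030, 15320) = 10  (63030 = 4·15320 + 1750, 15320 = 8·1750 + 1320, 1750 = 1·1320 + 430, 1320 = 3·430 + 30, 430 = 14·30 + 10, 30 = 3·10).
10 does not divide 24054, so the congruence has no solution.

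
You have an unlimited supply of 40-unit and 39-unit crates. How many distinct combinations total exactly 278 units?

Need nonnegative integers with 40j + 39k = 278.
gcd(40, 39) = 1, and 40·(1) + 39·(-1) = 1.
So (j₀, k₀) = (278, -278); general j = 278 + 39t, k = -278 - 40t.
j ≥ 0 ⇒ t ≥ -7; k ≥ 0 ⇒ t ≤ -7. That's 1 value of t.

1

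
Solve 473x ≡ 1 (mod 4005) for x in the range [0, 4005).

2972

gcd(4005, 473):
  4005 = 8×473 + 221
  473 = 2×221 + 31
  221 = 7×31 + 4
  31 = 7×4 + 3
  4 = 1×3 + 1
  3 = 3×1
so gcd(4005, 473) = 1.
Back-substitute for Bézout coefficients:
  1 = 4 - 1×3
  ... = 473×(-1033) + 4005×(122)
So 473×-1033 ≡ 1 (mod 4005), and -1033 mod 4005 = 2972.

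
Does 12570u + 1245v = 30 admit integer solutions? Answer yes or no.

gcd(12570, 1245):
  12570 = 10·1245 + 120
  1245 = 10·120 + 45
  120 = 2·45 + 30
  45 = 1·30 + 15
  30 = 2·15
so gcd(12570, 1245) = 15.
15 divides 30, so integer solutions exist.

yes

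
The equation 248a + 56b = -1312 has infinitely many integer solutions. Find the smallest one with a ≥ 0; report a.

gcd(248, 56) = 8.
8 divides -1312, so solutions exist.
By Bézout, 248*(-2) + 56*(9) = 8.
Scale by -1312/8 = -164: (a₀, b₀) = (328, -1476).
General solution: a = 328 + 7t, b = -1476 - 31t for integer t.
a ≥ 0: smallest is 328 mod 7 = 6 (at t = -46), with b = -50.

6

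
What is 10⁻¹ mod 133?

40

gcd(133, 10) = 1.
By Bézout, 10*(40) + 133*(-3) = 1.
So 10*40 ≡ 1 (mod 133), and 40 mod 133 = 40.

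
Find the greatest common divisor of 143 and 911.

gcd(911, 143) = 1  (911 = 6·143 + 53, 143 = 2·53 + 37, 53 = 1·37 + 16, 37 = 2·16 + 5, 16 = 3·5 + 1, 5 = 5·1).

1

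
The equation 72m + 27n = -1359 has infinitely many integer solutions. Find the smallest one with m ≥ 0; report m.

1

gcd(72, 27):
  72 = 2×27 + 18
  27 = 1×18 + 9
  18 = 2×9
so gcd(72, 27) = 9.
9 divides -1359, so solutions exist.
Back-substitute for Bézout coefficients:
  9 = 27 - 1×18
  ... = 72×(-1) + 27×(3)
Scale by -1359/9 = -151: (m₀, n₀) = (151, -453).
General solution: m = 151 + 3t, n = -453 - 8t for integer t.
m ≥ 0: smallest is 151 mod 3 = 1 (at t = -50), with n = -53.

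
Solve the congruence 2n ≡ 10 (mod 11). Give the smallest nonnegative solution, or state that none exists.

5

gcd(11, 2) = 1.
1 divides 10, so solutions exist.
By Bézout, 2·(-5) + 11·(1) = 1.
So 2·(-5) ≡ 1 (mod 11); multiply by 10: n ≡ -50 (mod 11).
Smallest nonnegative: n = -50 mod 11 = 5.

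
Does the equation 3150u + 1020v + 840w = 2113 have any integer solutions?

no

gcd(3150, 1020):
  3150 = 3·1020 + 90
  1020 = 11·90 + 30
  90 = 3·30
so gcd(3150, 1020) = 30.
gcd(30, 840) = 30.
30 does not divide 2113 (remainder 13), so no integer solutions.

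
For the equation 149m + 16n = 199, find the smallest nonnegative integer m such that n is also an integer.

11

gcd(149, 16):
  149 = 9×16 + 5
  16 = 3×5 + 1
  5 = 5×1
so gcd(149, 16) = 1.
1 divides 199, so solutions exist.
Back-substitute for Bézout coefficients:
  1 = 16 - 3×5
  ... = 149×(-3) + 16×(28)
Scale by 199/1 = 199: (m₀, n₀) = (-597, 5572).
General solution: m = -597 + 16t, n = 5572 - 149t for integer t.
m ≥ 0: smallest is -597 mod 16 = 11 (at t = 38), with n = -90.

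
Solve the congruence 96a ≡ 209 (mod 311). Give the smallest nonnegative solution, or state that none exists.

135

gcd(311, 96) = 1.
1 divides 209, so solutions exist.
By Bézout, 96×(81) + 311×(-25) = 1.
So 96×(81) ≡ 1 (mod 311); multiply by 209: a ≡ 16929 (mod 311).
Smallest nonnegative: a = 16929 mod 311 = 135.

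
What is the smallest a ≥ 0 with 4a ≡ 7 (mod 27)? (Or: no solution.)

gcd(27, 4) = 1  (27 = 6×4 + 3, 4 = 1×3 + 1, 3 = 3×1).
1 divides 7, so solutions exist.
Back-substituting, 4×(7) + 27×(-1) = 1.
So 4×(7) ≡ 1 (mod 27); multiply by 7: a ≡ 49 (mod 27).
Smallest nonnegative: a = 49 mod 27 = 22.

22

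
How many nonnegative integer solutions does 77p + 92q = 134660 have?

19

gcd(92, 77) = 1  (92 = 1·77 + 15, 77 = 5·15 + 2, 15 = 7·2 + 1, 2 = 2·1).
Back-substituting, 77·(-43) + 92·(36) = 1.
Scale by 134660: one solution is (-5790380, 4847760). Reduce p mod 92: (8, 1457).
General: p = 8 + 92t, q = 1457 - 77t.
p ≥ 0 ⇒ t ≥ 0; q ≥ 0 ⇒ t ≤ 18. So t ∈ [0, 18]: 19 solutions.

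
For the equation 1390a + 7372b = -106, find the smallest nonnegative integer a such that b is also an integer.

997

gcd(7372, 1390):
  7372 = 5×1390 + 422
  1390 = 3×422 + 124
  422 = 3×124 + 50
  124 = 2×50 + 24
  50 = 2×24 + 2
  24 = 12×2
so gcd(7372, 1390) = 2.
2 divides -106, so solutions exist.
Back-substitute for Bézout coefficients:
  2 = 50 - 2×24
  ... = 1390×(-297) + 7372×(56)
Scale by -106/2 = -53: (a₀, b₀) = (15741, -2968).
General solution: a = 15741 + 3686t, b = -2968 - 695t for integer t.
a ≥ 0: smallest is 15741 mod 3686 = 997 (at t = -4), with b = -188.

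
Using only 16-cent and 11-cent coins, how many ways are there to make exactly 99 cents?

1

Need nonnegative integers with 16j + 11k = 99.
gcd(16, 11) = 1, and 16·(-2) + 11·(3) = 1.
So (j₀, k₀) = (-198, 297); general j = -198 + 11t, k = 297 - 16t.
j ≥ 0 ⇒ t ≥ 18; k ≥ 0 ⇒ t ≤ 18. That's 1 value of t.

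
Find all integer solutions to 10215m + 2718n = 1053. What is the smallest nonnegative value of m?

gcd(10215, 2718):
  10215 = 3*2718 + 2061
  2718 = 1*2061 + 657
  2061 = 3*657 + 90
  657 = 7*90 + 27
  90 = 3*27 + 9
  27 = 3*9
so gcd(10215, 2718) = 9.
9 divides 1053, so solutions exist.
Back-substitute for Bézout coefficients:
  9 = 90 - 3*27
  ... = 10215*(91) + 2718*(-342)
Scale by 1053/9 = 117: (m₀, n₀) = (10647, -40014).
General solution: m = 10647 + 302t, n = -40014 - 1135t for integer t.
m ≥ 0: smallest is 10647 mod 302 = 77 (at t = -35), with n = -289.

77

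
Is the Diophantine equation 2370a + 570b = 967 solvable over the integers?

gcd(2370, 570) = 30.
30 does not divide 967 (remainder 7), so no integer solutions.

no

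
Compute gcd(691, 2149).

1

gcd(2149, 691) = 1  (2149 = 3×691 + 76, 691 = 9×76 + 7, 76 = 10×7 + 6, 7 = 1×6 + 1, 6 = 6×1).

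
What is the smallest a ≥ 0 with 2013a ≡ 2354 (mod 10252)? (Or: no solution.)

266

gcd(10252, 2013) = 11.
11 divides 2354, so solutions exist.
By Bézout, 2013*(219) + 10252*(-43) = 11.
So 2013*(219) ≡ 11 (mod 10252); multiply by 214: a ≡ 46866 (mod 932).
Smallest nonnegative: a = 46866 mod 932 = 266.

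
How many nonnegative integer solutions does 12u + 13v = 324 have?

gcd(13, 12) = 1.
By Bézout, 12·(-1) + 13·(1) = 1.
One solution: (1, 24).
General: u = 1 + 13t, v = 24 - 12t.
u ≥ 0 ⇒ t ≥ 0; v ≥ 0 ⇒ t ≤ 2. So t ∈ [0, 2]: 3 solutions.

3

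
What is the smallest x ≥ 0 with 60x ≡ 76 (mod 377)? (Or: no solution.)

gcd(377, 60) = 1  (377 = 6·60 + 17, 60 = 3·17 + 9, 17 = 1·9 + 8, 9 = 1·8 + 1, 8 = 8·1).
1 divides 76, so solutions exist.
Back-substituting, 60·(44) + 377·(-7) = 1.
So 60·(44) ≡ 1 (mod 377); multiply by 76: x ≡ 3344 (mod 377).
Smallest nonnegative: x = 3344 mod 377 = 328.

328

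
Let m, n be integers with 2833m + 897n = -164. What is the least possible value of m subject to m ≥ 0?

gcd(2833, 897):
  2833 = 3·897 + 142
  897 = 6·142 + 45
  142 = 3·45 + 7
  45 = 6·7 + 3
  7 = 2·3 + 1
  3 = 3·1
so gcd(2833, 897) = 1.
1 divides -164, so solutions exist.
Back-substitute for Bézout coefficients:
  1 = 7 - 2·3
  ... = 2833·(259) + 897·(-818)
Scale by -164/1 = -164: (m₀, n₀) = (-42476, 134152).
General solution: m = -42476 + 897t, n = 134152 - 2833t for integer t.
m ≥ 0: smallest is -42476 mod 897 = 580 (at t = 48), with n = -1832.

580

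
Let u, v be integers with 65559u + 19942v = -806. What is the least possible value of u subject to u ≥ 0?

946

gcd(65559, 19942) = 13.
13 divides -806, so solutions exist.
By Bézout, 65559*(727) + 19942*(-2390) = 13.
Scale by -806/13 = -62: (u₀, v₀) = (-45074, 148180).
General solution: u = -45074 + 1534t, v = 148180 - 5043t for integer t.
u ≥ 0: smallest is -45074 mod 1534 = 946 (at t = 30), with v = -3110.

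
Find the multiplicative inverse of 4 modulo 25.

19

gcd(25, 4):
  25 = 6×4 + 1
  4 = 4×1
so gcd(25, 4) = 1.
Back-substitute for Bézout coefficients:
  1 = 25 - 6×4
  ... = 4×(-6) + 25×(1)
So 4×-6 ≡ 1 (mod 25), and -6 mod 25 = 19.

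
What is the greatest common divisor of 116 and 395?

gcd(395, 116):
  395 = 3*116 + 47
  116 = 2*47 + 22
  47 = 2*22 + 3
  22 = 7*3 + 1
  3 = 3*1
so gcd(395, 116) = 1.

1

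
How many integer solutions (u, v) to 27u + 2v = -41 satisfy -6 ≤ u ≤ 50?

gcd(27, 2) = 1.
By Bézout, 27*(1) + 2*(-13) = 1.
Particular solution: (1, -34).
General solution: u = 1 + 2t, v = -34 - 27t for integer t.
-6 ≤ 1 + 2t ≤ 50 gives t ∈ [-3, 24], which is 28 values.

28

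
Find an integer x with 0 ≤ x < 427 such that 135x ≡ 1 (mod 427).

gcd(427, 135):
  427 = 3*135 + 22
  135 = 6*22 + 3
  22 = 7*3 + 1
  3 = 3*1
so gcd(427, 135) = 1.
Back-substitute for Bézout coefficients:
  1 = 22 - 7*3
  ... = 135*(-136) + 427*(43)
So 135*-136 ≡ 1 (mod 427), and -136 mod 427 = 291.

291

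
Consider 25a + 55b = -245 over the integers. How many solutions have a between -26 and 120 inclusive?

gcd(55, 25) = 5  (55 = 2×25 + 5, 25 = 5×5).
Back-substituting, 25×(-2) + 55×(1) = 5.
Scale by -49: particular solution (98, -49); reduce a mod 11: (10, -9).
General solution: a = 10 + 11t, b = -9 - 5t for integer t.
-26 ≤ 10 + 11t ≤ 120 gives t ∈ [-3, 10], which is 14 values.

14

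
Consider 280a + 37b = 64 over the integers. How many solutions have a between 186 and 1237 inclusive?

28

gcd(280, 37):
  280 = 7×37 + 21
  37 = 1×21 + 16
  21 = 1×16 + 5
  16 = 3×5 + 1
  5 = 5×1
so gcd(280, 37) = 1.
Back-substitute for Bézout coefficients:
  1 = 16 - 3×5
  ... = 280×(-7) + 37×(53)
Scale by 64: particular solution (-448, 3392); reduce a mod 37: (33, -248).
General solution: a = 33 + 37t, b = -248 - 280t for integer t.
186 ≤ 33 + 37t ≤ 1237 gives t ∈ [5, 32], which is 28 values.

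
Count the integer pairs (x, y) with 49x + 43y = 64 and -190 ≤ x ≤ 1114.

31

gcd(49, 43) = 1  (49 = 1*43 + 6, 43 = 7*6 + 1, 6 = 6*1).
Back-substituting, 49*(-7) + 43*(8) = 1.
Scale by 64: particular solution (-448, 512); reduce x mod 43: (25, -27).
General solution: x = 25 + 43t, y = -27 - 49t for integer t.
-190 ≤ 25 + 43t ≤ 1114 gives t ∈ [-5, 25], which is 31 values.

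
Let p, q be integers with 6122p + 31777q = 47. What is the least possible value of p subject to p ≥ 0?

23145

gcd(31777, 6122):
  31777 = 5·6122 + 1167
  6122 = 5·1167 + 287
  1167 = 4·287 + 19
  287 = 15·19 + 2
  19 = 9·2 + 1
  2 = 2·1
so gcd(31777, 6122) = 1.
1 divides 47, so solutions exist.
Back-substitute for Bézout coefficients:
  1 = 19 - 9·2
  ... = 6122·(-15058) + 31777·(2901)
Scale by 47/1 = 47: (p₀, q₀) = (-707726, 136347).
General solution: p = -707726 + 31777t, q = 136347 - 6122t for integer t.
p ≥ 0: smallest is -707726 mod 31777 = 23145 (at t = 23), with q = -4459.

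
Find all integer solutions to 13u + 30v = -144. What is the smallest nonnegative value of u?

gcd(30, 13):
  30 = 2*13 + 4
  13 = 3*4 + 1
  4 = 4*1
so gcd(30, 13) = 1.
1 divides -144, so solutions exist.
Back-substitute for Bézout coefficients:
  1 = 13 - 3*4
  ... = 13*(7) + 30*(-3)
Scale by -144/1 = -144: (u₀, v₀) = (-1008, 432).
General solution: u = -1008 + 30t, v = 432 - 13t for integer t.
u ≥ 0: smallest is -1008 mod 30 = 12 (at t = 34), with v = -10.

12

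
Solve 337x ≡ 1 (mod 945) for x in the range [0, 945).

gcd(945, 337) = 1.
By Bézout, 337*(-272) + 945*(97) = 1.
So 337*-272 ≡ 1 (mod 945), and -272 mod 945 = 673.

673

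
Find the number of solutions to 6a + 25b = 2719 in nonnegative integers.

18

gcd(25, 6) = 1.
By Bézout, 6×(-4) + 25×(1) = 1.
One solution: (24, 103).
General: a = 24 + 25t, b = 103 - 6t.
a ≥ 0 ⇒ t ≥ 0; b ≥ 0 ⇒ t ≤ 17. So t ∈ [0, 17]: 18 solutions.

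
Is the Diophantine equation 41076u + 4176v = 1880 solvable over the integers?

gcd(41076, 4176):
  41076 = 9·4176 + 3492
  4176 = 1·3492 + 684
  3492 = 5·684 + 72
  684 = 9·72 + 36
  72 = 2·36
so gcd(41076, 4176) = 36.
36 does not divide 1880 (remainder 8), so no integer solutions.

no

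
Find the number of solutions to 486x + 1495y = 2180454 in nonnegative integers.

gcd(1495, 486) = 1.
By Bézout, 486*(606) + 1495*(-197) = 1.
One solution: (869, 1176).
General: x = 869 + 1495t, y = 1176 - 486t.
x ≥ 0 ⇒ t ≥ 0; y ≥ 0 ⇒ t ≤ 2. So t ∈ [0, 2]: 3 solutions.

3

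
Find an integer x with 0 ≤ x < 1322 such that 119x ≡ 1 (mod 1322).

gcd(1322, 119) = 1.
By Bézout, 119×(-611) + 1322×(55) = 1.
So 119×-611 ≡ 1 (mod 1322), and -611 mod 1322 = 711.

711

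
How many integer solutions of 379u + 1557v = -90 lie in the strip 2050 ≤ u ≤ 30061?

18

gcd(1557, 379):
  1557 = 4·379 + 41
  379 = 9·41 + 10
  41 = 4·10 + 1
  10 = 10·1
so gcd(1557, 379) = 1.
Back-substitute for Bézout coefficients:
  1 = 41 - 4·10
  ... = 379·(-152) + 1557·(37)
Scale by -90: particular solution (13680, -3330); reduce u mod 1557: (1224, -298).
General solution: u = 1224 + 1557t, v = -298 - 379t for integer t.
2050 ≤ 1224 + 1557t ≤ 30061 gives t ∈ [1, 18], which is 18 values.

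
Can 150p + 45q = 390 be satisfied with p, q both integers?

gcd(150, 45) = 15  (150 = 3*45 + 15, 45 = 3*15).
15 divides 390, so integer solutions exist.

yes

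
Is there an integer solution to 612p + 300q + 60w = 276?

gcd(612, 300) = 12.
gcd(12, 60) = 12.
12 divides 276, so integer solutions exist.

yes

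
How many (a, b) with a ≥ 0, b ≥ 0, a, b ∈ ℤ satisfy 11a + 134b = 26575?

18

gcd(134, 11):
  134 = 12*11 + 2
  11 = 5*2 + 1
  2 = 2*1
so gcd(134, 11) = 1.
Back-substitute for Bézout coefficients:
  1 = 11 - 5*2
  ... = 11*(61) + 134*(-5)
Scale by 26575: one solution is (1621075, -132875). Reduce a mod 134: (77, 192).
General: a = 77 + 134t, b = 192 - 11t.
a ≥ 0 ⇒ t ≥ 0; b ≥ 0 ⇒ t ≤ 17. So t ∈ [0, 17]: 18 solutions.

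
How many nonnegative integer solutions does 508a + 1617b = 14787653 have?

18

gcd(1617, 508):
  1617 = 3*508 + 93
  508 = 5*93 + 43
  93 = 2*43 + 7
  43 = 6*7 + 1
  7 = 7*1
so gcd(1617, 508) = 1.
Back-substitute for Bézout coefficients:
  1 = 43 - 6*7
  ... = 508*(226) + 1617*(-71)
Scale by 14787653: one solution is (3342009578, -1049923363). Reduce a mod 1617: (446, 9005).
General: a = 446 + 1617t, b = 9005 - 508t.
a ≥ 0 ⇒ t ≥ 0; b ≥ 0 ⇒ t ≤ 17. So t ∈ [0, 17]: 18 solutions.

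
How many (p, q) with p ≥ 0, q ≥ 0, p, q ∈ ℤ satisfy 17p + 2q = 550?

gcd(17, 2) = 1.
By Bézout, 17*(1) + 2*(-8) = 1.
One solution: (0, 275).
General: p = 0 + 2t, q = 275 - 17t.
p ≥ 0 ⇒ t ≥ 0; q ≥ 0 ⇒ t ≤ 16. So t ∈ [0, 16]: 17 solutions.

17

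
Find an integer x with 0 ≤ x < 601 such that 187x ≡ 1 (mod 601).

45

gcd(601, 187):
  601 = 3·187 + 40
  187 = 4·40 + 27
  40 = 1·27 + 13
  27 = 2·13 + 1
  13 = 13·1
so gcd(601, 187) = 1.
Back-substitute for Bézout coefficients:
  1 = 27 - 2·13
  ... = 187·(45) + 601·(-14)
So 187·45 ≡ 1 (mod 601), and 45 mod 601 = 45.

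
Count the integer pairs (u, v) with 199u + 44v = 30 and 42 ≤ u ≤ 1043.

23

gcd(199, 44) = 1  (199 = 4·44 + 23, 44 = 1·23 + 21, 23 = 1·21 + 2, 21 = 10·2 + 1, 2 = 2·1).
Back-substituting, 199·(-21) + 44·(95) = 1.
Scale by 30: particular solution (-630, 2850); reduce u mod 44: (30, -135).
General solution: u = 30 + 44t, v = -135 - 199t for integer t.
42 ≤ 30 + 44t ≤ 1043 gives t ∈ [1, 23], which is 23 values.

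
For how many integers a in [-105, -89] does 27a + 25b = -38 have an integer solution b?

1

gcd(27, 25) = 1  (27 = 1*25 + 2, 25 = 12*2 + 1, 2 = 2*1).
Back-substituting, 27*(-12) + 25*(13) = 1.
Scale by -38: particular solution (456, -494); reduce a mod 25: (6, -8).
General solution: a = 6 + 25t, b = -8 - 27t for integer t.
-105 ≤ 6 + 25t ≤ -89 gives t ∈ [-4, -4], which is 1 value.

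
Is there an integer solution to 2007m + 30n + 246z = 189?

gcd(2007, 30) = 3  (2007 = 66*30 + 27, 30 = 1*27 + 3, 27 = 9*3).
gcd(3, 246) = 3.
3 divides 189, so integer solutions exist.

yes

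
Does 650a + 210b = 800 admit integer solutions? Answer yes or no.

gcd(650, 210) = 10  (650 = 3·210 + 20, 210 = 10·20 + 10, 20 = 2·10).
10 divides 800, so integer solutions exist.

yes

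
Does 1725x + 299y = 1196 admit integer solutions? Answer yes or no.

gcd(1725, 299):
  1725 = 5×299 + 230
  299 = 1×230 + 69
  230 = 3×69 + 23
  69 = 3×23
so gcd(1725, 299) = 23.
23 divides 1196, so integer solutions exist.

yes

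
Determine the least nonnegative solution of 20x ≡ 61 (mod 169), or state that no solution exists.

gcd(169, 20):
  169 = 8*20 + 9
  20 = 2*9 + 2
  9 = 4*2 + 1
  2 = 2*1
so gcd(169, 20) = 1.
1 divides 61, so solutions exist.
Back-substitute for Bézout coefficients:
  1 = 9 - 4*2
  ... = 20*(-76) + 169*(9)
So 20*(-76) ≡ 1 (mod 169); multiply by 61: x ≡ -4636 (mod 169).
Smallest nonnegative: x = -4636 mod 169 = 96.

96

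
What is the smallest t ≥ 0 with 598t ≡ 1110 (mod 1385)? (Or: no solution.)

340

gcd(1385, 598):
  1385 = 2*598 + 189
  598 = 3*189 + 31
  189 = 6*31 + 3
  31 = 10*3 + 1
  3 = 3*1
so gcd(1385, 598) = 1.
1 divides 1110, so solutions exist.
Back-substitute for Bézout coefficients:
  1 = 31 - 10*3
  ... = 598*(447) + 1385*(-193)
So 598*(447) ≡ 1 (mod 1385); multiply by 1110: t ≡ 496170 (mod 1385).
Smallest nonnegative: t = 496170 mod 1385 = 340.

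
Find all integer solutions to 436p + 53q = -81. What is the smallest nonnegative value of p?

33

gcd(436, 53) = 1.
1 divides -81, so solutions exist.
By Bézout, 436·(-22) + 53·(181) = 1.
Scale by -81/1 = -81: (p₀, q₀) = (1782, -14661).
General solution: p = 1782 + 53t, q = -14661 - 436t for integer t.
p ≥ 0: smallest is 1782 mod 53 = 33 (at t = -33), with q = -273.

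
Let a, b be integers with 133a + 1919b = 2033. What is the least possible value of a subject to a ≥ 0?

73

gcd(1919, 133) = 19.
19 divides 2033, so solutions exist.
By Bézout, 133*(29) + 1919*(-2) = 19.
Scale by 2033/19 = 107: (a₀, b₀) = (3103, -214).
General solution: a = 3103 + 101t, b = -214 - 7t for integer t.
a ≥ 0: smallest is 3103 mod 101 = 73 (at t = -30), with b = -4.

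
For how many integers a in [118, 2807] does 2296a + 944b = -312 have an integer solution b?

gcd(2296, 944):
  2296 = 2·944 + 408
  944 = 2·408 + 128
  408 = 3·128 + 24
  128 = 5·24 + 8
  24 = 3·8
so gcd(2296, 944) = 8.
Back-substitute for Bézout coefficients:
  8 = 128 - 5·24
  ... = 2296·(-37) + 944·(90)
Scale by -39: particular solution (1443, -3510); reduce a mod 118: (27, -66).
General solution: a = 27 + 118t, b = -66 - 287t for integer t.
118 ≤ 27 + 118t ≤ 2807 gives t ∈ [1, 23], which is 23 values.

23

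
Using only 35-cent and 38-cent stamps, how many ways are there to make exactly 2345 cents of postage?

Need nonnegative integers with 35j + 38k = 2345.
gcd(35, 38) = 1, and 35·(-13) + 38·(12) = 1.
So (j₀, k₀) = (-30485, 28140); general j = -30485 + 38t, k = 28140 - 35t.
j ≥ 0 ⇒ t ≥ 803; k ≥ 0 ⇒ t ≤ 804. That's 2 values of t.

2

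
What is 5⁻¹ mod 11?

gcd(11, 5) = 1  (11 = 2*5 + 1, 5 = 5*1).
Back-substituting, 5*(-2) + 11*(1) = 1.
So 5*-2 ≡ 1 (mod 11), and -2 mod 11 = 9.

9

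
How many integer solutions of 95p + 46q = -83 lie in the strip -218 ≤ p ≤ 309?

11

gcd(95, 46) = 1.
By Bézout, 95×(-15) + 46×(31) = 1.
Particular solution: (3, -8).
General solution: p = 3 + 46t, q = -8 - 95t for integer t.
-218 ≤ 3 + 46t ≤ 309 gives t ∈ [-4, 6], which is 11 values.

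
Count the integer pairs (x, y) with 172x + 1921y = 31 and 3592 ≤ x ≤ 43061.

21

gcd(1921, 172) = 1  (1921 = 11×172 + 29, 172 = 5×29 + 27, 29 = 1×27 + 2, 27 = 13×2 + 1, 2 = 2×1).
Back-substituting, 172×(927) + 1921×(-83) = 1.
Scale by 31: particular solution (28737, -2573); reduce x mod 1921: (1843, -165).
General solution: x = 1843 + 1921t, y = -165 - 172t for integer t.
3592 ≤ 1843 + 1921t ≤ 43061 gives t ∈ [1, 21], which is 21 values.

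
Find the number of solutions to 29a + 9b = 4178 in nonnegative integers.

16

gcd(29, 9) = 1.
By Bézout, 29·(-4) + 9·(13) = 1.
One solution: (1, 461).
General: a = 1 + 9t, b = 461 - 29t.
a ≥ 0 ⇒ t ≥ 0; b ≥ 0 ⇒ t ≤ 15. So t ∈ [0, 15]: 16 solutions.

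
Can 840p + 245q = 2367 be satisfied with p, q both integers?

gcd(840, 245) = 35.
35 does not divide 2367 (remainder 22), so no integer solutions.

no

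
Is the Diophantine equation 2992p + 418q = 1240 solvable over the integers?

gcd(2992, 418) = 22  (2992 = 7×418 + 66, 418 = 6×66 + 22, 66 = 3×22).
22 does not divide 1240 (remainder 8), so no integer solutions.

no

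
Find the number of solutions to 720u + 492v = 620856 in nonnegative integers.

gcd(720, 492) = 12.
By Bézout, 720·(13) + 492·(-19) = 12.
One solution: (30, 1218).
General: u = 30 + 41t, v = 1218 - 60t.
u ≥ 0 ⇒ t ≥ 0; v ≥ 0 ⇒ t ≤ 20. So t ∈ [0, 20]: 21 solutions.

21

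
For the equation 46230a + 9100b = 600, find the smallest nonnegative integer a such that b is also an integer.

300

gcd(46230, 9100) = 10.
10 divides 600, so solutions exist.
By Bézout, 46230*(187) + 9100*(-950) = 10.
Scale by 600/10 = 60: (a₀, b₀) = (11220, -57000).
General solution: a = 11220 + 910t, b = -57000 - 4623t for integer t.
a ≥ 0: smallest is 11220 mod 910 = 300 (at t = -12), with b = -1524.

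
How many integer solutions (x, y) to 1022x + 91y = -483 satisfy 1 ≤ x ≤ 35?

3

gcd(1022, 91) = 7.
By Bézout, 1022·(-4) + 91·(45) = 7.
Particular solution: (3, -39).
General solution: x = 3 + 13t, y = -39 - 146t for integer t.
1 ≤ 3 + 13t ≤ 35 gives t ∈ [0, 2], which is 3 values.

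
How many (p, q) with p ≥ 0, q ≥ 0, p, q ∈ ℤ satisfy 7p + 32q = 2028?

9

gcd(32, 7):
  32 = 4*7 + 4
  7 = 1*4 + 3
  4 = 1*3 + 1
  3 = 3*1
so gcd(32, 7) = 1.
Back-substitute for Bézout coefficients:
  1 = 4 - 1*3
  ... = 7*(-9) + 32*(2)
Scale by 2028: one solution is (-18252, 4056). Reduce p mod 32: (20, 59).
General: p = 20 + 32t, q = 59 - 7t.
p ≥ 0 ⇒ t ≥ 0; q ≥ 0 ⇒ t ≤ 8. So t ∈ [0, 8]: 9 solutions.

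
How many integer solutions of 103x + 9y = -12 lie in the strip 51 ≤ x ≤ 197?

17

gcd(103, 9) = 1  (103 = 11·9 + 4, 9 = 2·4 + 1, 4 = 4·1).
Back-substituting, 103·(-2) + 9·(23) = 1.
Scale by -12: particular solution (24, -276); reduce x mod 9: (6, -70).
General solution: x = 6 + 9t, y = -70 - 103t for integer t.
51 ≤ 6 + 9t ≤ 197 gives t ∈ [5, 21], which is 17 values.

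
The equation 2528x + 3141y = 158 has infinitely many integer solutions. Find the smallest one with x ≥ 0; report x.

gcd(3141, 2528):
  3141 = 1*2528 + 613
  2528 = 4*613 + 76
  613 = 8*76 + 5
  76 = 15*5 + 1
  5 = 5*1
so gcd(3141, 2528) = 1.
1 divides 158, so solutions exist.
Back-substitute for Bézout coefficients:
  1 = 76 - 15*5
  ... = 2528*(620) + 3141*(-499)
Scale by 158/1 = 158: (x₀, y₀) = (97960, -78842).
General solution: x = 97960 + 3141t, y = -78842 - 2528t for integer t.
x ≥ 0: smallest is 97960 mod 3141 = 589 (at t = -31), with y = -474.

589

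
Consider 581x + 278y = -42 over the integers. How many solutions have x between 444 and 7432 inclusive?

25

gcd(581, 278) = 1  (581 = 2×278 + 25, 278 = 11×25 + 3, 25 = 8×3 + 1, 3 = 3×1).
Back-substituting, 581×(89) + 278×(-186) = 1.
Scale by -42: particular solution (-3738, 7812); reduce x mod 278: (154, -322).
General solution: x = 154 + 278t, y = -322 - 581t for integer t.
444 ≤ 154 + 278t ≤ 7432 gives t ∈ [2, 26], which is 25 values.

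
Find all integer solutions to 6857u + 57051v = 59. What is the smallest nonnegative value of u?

gcd(57051, 6857) = 1  (57051 = 8×6857 + 2195, 6857 = 3×2195 + 272, 2195 = 8×272 + 19, 272 = 14×19 + 6, 19 = 3×6 + 1, 6 = 6×1).
1 divides 59, so solutions exist.
Back-substituting, 6857×(-9019) + 57051×(1084) = 1.
Scale by 59/1 = 59: (u₀, v₀) = (-532121, 63956).
General solution: u = -532121 + 57051t, v = 63956 - 6857t for integer t.
u ≥ 0: smallest is -532121 mod 57051 = 38389 (at t = 10), with v = -4614.

38389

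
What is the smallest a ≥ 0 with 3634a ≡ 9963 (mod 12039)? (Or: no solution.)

gcd(12039, 3634):
  12039 = 3*3634 + 1137
  3634 = 3*1137 + 223
  1137 = 5*223 + 22
  223 = 10*22 + 3
  22 = 7*3 + 1
  3 = 3*1
so gcd(12039, 3634) = 1.
1 divides 9963, so solutions exist.
Back-substitute for Bézout coefficients:
  1 = 22 - 7*3
  ... = 3634*(-3833) + 12039*(1157)
So 3634*(-3833) ≡ 1 (mod 12039); multiply by 9963: a ≡ -38188179 (mod 12039).
Smallest nonnegative: a = -38188179 mod 12039 = 11568.

11568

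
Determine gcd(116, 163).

gcd(163, 116):
  163 = 1·116 + 47
  116 = 2·47 + 22
  47 = 2·22 + 3
  22 = 7·3 + 1
  3 = 3·1
so gcd(163, 116) = 1.

1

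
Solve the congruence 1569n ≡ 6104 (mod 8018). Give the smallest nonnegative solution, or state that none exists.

gcd(8018, 1569) = 1  (8018 = 5·1569 + 173, 1569 = 9·173 + 12, 173 = 14·12 + 5, 12 = 2·5 + 2, 5 = 2·2 + 1, 2 = 2·1).
1 divides 6104, so solutions exist.
Back-substituting, 1569·(-3337) + 8018·(653) = 1.
So 1569·(-3337) ≡ 1 (mod 8018); multiply by 6104: n ≡ -20369048 (mod 8018).
Smallest nonnegative: n = -20369048 mod 8018 = 4690.

4690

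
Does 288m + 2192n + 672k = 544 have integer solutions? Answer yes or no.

gcd(2192, 288):
  2192 = 7*288 + 176
  288 = 1*176 + 112
  176 = 1*112 + 64
  112 = 1*64 + 48
  64 = 1*48 + 16
  48 = 3*16
so gcd(2192, 288) = 16.
gcd(16, 672) = 16.
16 divides 544, so integer solutions exist.

yes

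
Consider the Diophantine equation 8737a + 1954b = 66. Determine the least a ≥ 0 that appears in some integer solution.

592

gcd(8737, 1954):
  8737 = 4·1954 + 921
  1954 = 2·921 + 112
  921 = 8·112 + 25
  112 = 4·25 + 12
  25 = 2·12 + 1
  12 = 12·1
so gcd(8737, 1954) = 1.
1 divides 66, so solutions exist.
Back-substitute for Bézout coefficients:
  1 = 25 - 2·12
  ... = 8737·(157) + 1954·(-702)
Scale by 66/1 = 66: (a₀, b₀) = (10362, -46332).
General solution: a = 10362 + 1954t, b = -46332 - 8737t for integer t.
a ≥ 0: smallest is 10362 mod 1954 = 592 (at t = -5), with b = -2647.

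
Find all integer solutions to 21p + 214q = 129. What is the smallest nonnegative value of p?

159

gcd(214, 21) = 1  (214 = 10·21 + 4, 21 = 5·4 + 1, 4 = 4·1).
1 divides 129, so solutions exist.
Back-substituting, 21·(51) + 214·(-5) = 1.
Scale by 129/1 = 129: (p₀, q₀) = (6579, -645).
General solution: p = 6579 + 214t, q = -645 - 21t for integer t.
p ≥ 0: smallest is 6579 mod 214 = 159 (at t = -30), with q = -15.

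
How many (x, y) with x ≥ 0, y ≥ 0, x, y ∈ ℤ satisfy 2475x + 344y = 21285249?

25

gcd(2475, 344):
  2475 = 7×344 + 67
  344 = 5×67 + 9
  67 = 7×9 + 4
  9 = 2×4 + 1
  4 = 4×1
so gcd(2475, 344) = 1.
Back-substitute for Bézout coefficients:
  1 = 9 - 2×4
  ... = 2475×(-77) + 344×(554)
Scale by 21285249: one solution is (-1638964173, 11792027946). Reduce x mod 344: (91, 61221).
General: x = 91 + 344t, y = 61221 - 2475t.
x ≥ 0 ⇒ t ≥ 0; y ≥ 0 ⇒ t ≤ 24. So t ∈ [0, 24]: 25 solutions.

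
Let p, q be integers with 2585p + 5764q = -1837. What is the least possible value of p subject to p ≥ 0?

307

gcd(5764, 2585):
  5764 = 2*2585 + 594
  2585 = 4*594 + 209
  594 = 2*209 + 176
  209 = 1*176 + 33
  176 = 5*33 + 11
  33 = 3*11
so gcd(5764, 2585) = 11.
11 divides -1837, so solutions exist.
Back-substitute for Bézout coefficients:
  11 = 176 - 5*33
  ... = 2585*(-165) + 5764*(74)
Scale by -1837/11 = -167: (p₀, q₀) = (27555, -12358).
General solution: p = 27555 + 524t, q = -12358 - 235t for integer t.
p ≥ 0: smallest is 27555 mod 524 = 307 (at t = -52), with q = -138.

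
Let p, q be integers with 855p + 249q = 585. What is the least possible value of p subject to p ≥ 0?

gcd(855, 249):
  855 = 3×249 + 108
  249 = 2×108 + 33
  108 = 3×33 + 9
  33 = 3×9 + 6
  9 = 1×6 + 3
  6 = 2×3
so gcd(855, 249) = 3.
3 divides 585, so solutions exist.
Back-substitute for Bézout coefficients:
  3 = 9 - 1×6
  ... = 855×(30) + 249×(-103)
Scale by 585/3 = 195: (p₀, q₀) = (5850, -20085).
General solution: p = 5850 + 83t, q = -20085 - 285t for integer t.
p ≥ 0: smallest is 5850 mod 83 = 40 (at t = -70), with q = -135.

40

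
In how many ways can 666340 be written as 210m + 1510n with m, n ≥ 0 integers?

gcd(1510, 210) = 10.
By Bézout, 210×(36) + 1510×(-5) = 10.
One solution: (38, 436).
General: m = 38 + 151t, n = 436 - 21t.
m ≥ 0 ⇒ t ≥ 0; n ≥ 0 ⇒ t ≤ 20. So t ∈ [0, 20]: 21 solutions.

21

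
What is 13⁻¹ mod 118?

gcd(118, 13) = 1.
By Bézout, 13×(-9) + 118×(1) = 1.
So 13×-9 ≡ 1 (mod 118), and -9 mod 118 = 109.

109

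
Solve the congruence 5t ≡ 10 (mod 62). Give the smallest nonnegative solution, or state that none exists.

gcd(62, 5) = 1  (62 = 12×5 + 2, 5 = 2×2 + 1, 2 = 2×1).
1 divides 10, so solutions exist.
Back-substituting, 5×(25) + 62×(-2) = 1.
So 5×(25) ≡ 1 (mod 62); multiply by 10: t ≡ 250 (mod 62).
Smallest nonnegative: t = 250 mod 62 = 2.

2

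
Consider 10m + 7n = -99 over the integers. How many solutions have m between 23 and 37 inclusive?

gcd(10, 7) = 1  (10 = 1·7 + 3, 7 = 2·3 + 1, 3 = 3·1).
Back-substituting, 10·(-2) + 7·(3) = 1.
Scale by -99: particular solution (198, -297); reduce m mod 7: (2, -17).
General solution: m = 2 + 7t, n = -17 - 10t for integer t.
23 ≤ 2 + 7t ≤ 37 gives t ∈ [3, 5], which is 3 values.

3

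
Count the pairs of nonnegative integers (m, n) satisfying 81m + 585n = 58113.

gcd(585, 81) = 9.
By Bézout, 81*(29) + 585*(-4) = 9.
One solution: (53, 92).
General: m = 53 + 65t, n = 92 - 9t.
m ≥ 0 ⇒ t ≥ 0; n ≥ 0 ⇒ t ≤ 10. So t ∈ [0, 10]: 11 solutions.

11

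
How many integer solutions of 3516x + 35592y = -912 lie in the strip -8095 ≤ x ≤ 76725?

29

gcd(35592, 3516) = 12.
By Bézout, 3516·(-577) + 35592·(57) = 12.
Particular solution: (2328, -230).
General solution: x = 2328 + 2966t, y = -230 - 293t for integer t.
-8095 ≤ 2328 + 2966t ≤ 76725 gives t ∈ [-3, 25], which is 29 values.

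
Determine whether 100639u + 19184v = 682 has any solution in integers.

gcd(100639, 19184):
  100639 = 5×19184 + 4719
  19184 = 4×4719 + 308
  4719 = 15×308 + 99
  308 = 3×99 + 11
  99 = 9×11
so gcd(100639, 19184) = 11.
11 divides 682, so integer solutions exist.

yes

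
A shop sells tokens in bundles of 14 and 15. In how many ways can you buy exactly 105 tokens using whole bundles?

Need nonnegative integers with 14j + 15k = 105.
gcd(14, 15) = 1, and 14·(-1) + 15·(1) = 1.
So (j₀, k₀) = (-105, 105); general j = -105 + 15t, k = 105 - 14t.
j ≥ 0 ⇒ t ≥ 7; k ≥ 0 ⇒ t ≤ 7. That's 1 value of t.

1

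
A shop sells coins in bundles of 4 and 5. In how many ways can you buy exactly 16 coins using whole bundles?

1

Need nonnegative integers with 4j + 5k = 16.
gcd(4, 5) = 1, and 4·(-1) + 5·(1) = 1.
So (j₀, k₀) = (-16, 16); general j = -16 + 5t, k = 16 - 4t.
j ≥ 0 ⇒ t ≥ 4; k ≥ 0 ⇒ t ≤ 4. That's 1 value of t.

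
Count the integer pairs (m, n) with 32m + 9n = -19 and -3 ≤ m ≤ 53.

gcd(32, 9):
  32 = 3×9 + 5
  9 = 1×5 + 4
  5 = 1×4 + 1
  4 = 4×1
so gcd(32, 9) = 1.
Back-substitute for Bézout coefficients:
  1 = 5 - 1×4
  ... = 32×(2) + 9×(-7)
Scale by -19: particular solution (-38, 133); reduce m mod 9: (7, -27).
General solution: m = 7 + 9t, n = -27 - 32t for integer t.
-3 ≤ 7 + 9t ≤ 53 gives t ∈ [-1, 5], which is 7 values.

7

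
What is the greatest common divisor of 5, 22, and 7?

1

gcd(22, 5):
  22 = 4×5 + 2
  5 = 2×2 + 1
  2 = 2×1
so gcd(22, 5) = 1.
gcd(1, 7) = 1.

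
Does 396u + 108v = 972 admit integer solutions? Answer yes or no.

gcd(396, 108) = 36  (396 = 3*108 + 72, 108 = 1*72 + 36, 72 = 2*36).
36 divides 972, so integer solutions exist.

yes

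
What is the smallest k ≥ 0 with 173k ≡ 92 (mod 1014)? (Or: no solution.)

gcd(1014, 173) = 1  (1014 = 5*173 + 149, 173 = 1*149 + 24, 149 = 6*24 + 5, 24 = 4*5 + 4, 5 = 1*4 + 1, 4 = 4*1).
1 divides 92, so solutions exist.
Back-substituting, 173*(-211) + 1014*(36) = 1.
So 173*(-211) ≡ 1 (mod 1014); multiply by 92: k ≡ -19412 (mod 1014).
Smallest nonnegative: k = -19412 mod 1014 = 868.

868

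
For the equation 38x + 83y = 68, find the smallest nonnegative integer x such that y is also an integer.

28

gcd(83, 38):
  83 = 2×38 + 7
  38 = 5×7 + 3
  7 = 2×3 + 1
  3 = 3×1
so gcd(83, 38) = 1.
1 divides 68, so solutions exist.
Back-substitute for Bézout coefficients:
  1 = 7 - 2×3
  ... = 38×(-24) + 83×(11)
Scale by 68/1 = 68: (x₀, y₀) = (-1632, 748).
General solution: x = -1632 + 83t, y = 748 - 38t for integer t.
x ≥ 0: smallest is -1632 mod 83 = 28 (at t = 20), with y = -12.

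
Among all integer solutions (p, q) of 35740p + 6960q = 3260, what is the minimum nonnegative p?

233

gcd(35740, 6960):
  35740 = 5*6960 + 940
  6960 = 7*940 + 380
  940 = 2*380 + 180
  380 = 2*180 + 20
  180 = 9*20
so gcd(35740, 6960) = 20.
20 divides 3260, so solutions exist.
Back-substitute for Bézout coefficients:
  20 = 380 - 2*180
  ... = 35740*(-37) + 6960*(190)
Scale by 3260/20 = 163: (p₀, q₀) = (-6031, 30970).
General solution: p = -6031 + 348t, q = 30970 - 1787t for integer t.
p ≥ 0: smallest is -6031 mod 348 = 233 (at t = 18), with q = -1196.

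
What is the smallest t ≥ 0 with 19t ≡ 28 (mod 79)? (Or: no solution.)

68

gcd(79, 19) = 1.
1 divides 28, so solutions exist.
By Bézout, 19·(25) + 79·(-6) = 1.
So 19·(25) ≡ 1 (mod 79); multiply by 28: t ≡ 700 (mod 79).
Smallest nonnegative: t = 700 mod 79 = 68.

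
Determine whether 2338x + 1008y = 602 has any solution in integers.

yes

gcd(2338, 1008):
  2338 = 2·1008 + 322
  1008 = 3·322 + 42
  322 = 7·42 + 28
  42 = 1·28 + 14
  28 = 2·14
so gcd(2338, 1008) = 14.
14 divides 602, so integer solutions exist.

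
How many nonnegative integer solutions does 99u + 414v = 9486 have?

2

gcd(414, 99):
  414 = 4×99 + 18
  99 = 5×18 + 9
  18 = 2×9
so gcd(414, 99) = 9.
Back-substitute for Bézout coefficients:
  9 = 99 - 5×18
  ... = 99×(21) + 414×(-5)
Scale by 1054: one solution is (22134, -5270). Reduce u mod 46: (8, 21).
General: u = 8 + 46t, v = 21 - 11t.
u ≥ 0 ⇒ t ≥ 0; v ≥ 0 ⇒ t ≤ 1. So t ∈ [0, 1]: 2 solutions.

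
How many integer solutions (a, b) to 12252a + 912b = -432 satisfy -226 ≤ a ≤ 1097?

gcd(12252, 912) = 12.
By Bézout, 12252×(-23) + 912×(309) = 12.
Particular solution: (68, -914).
General solution: a = 68 + 76t, b = -914 - 1021t for integer t.
-226 ≤ 68 + 76t ≤ 1097 gives t ∈ [-3, 13], which is 17 values.

17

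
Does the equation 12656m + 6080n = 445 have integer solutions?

no

gcd(12656, 6080) = 16  (12656 = 2·6080 + 496, 6080 = 12·496 + 128, 496 = 3·128 + 112, 128 = 1·112 + 16, 112 = 7·16).
16 does not divide 445 (remainder 13), so no integer solutions.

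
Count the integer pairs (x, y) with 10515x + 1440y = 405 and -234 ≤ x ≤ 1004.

gcd(10515, 1440) = 15.
By Bézout, 10515*(-43) + 1440*(314) = 15.
Particular solution: (87, -635).
General solution: x = 87 + 96t, y = -635 - 701t for integer t.
-234 ≤ 87 + 96t ≤ 1004 gives t ∈ [-3, 9], which is 13 values.

13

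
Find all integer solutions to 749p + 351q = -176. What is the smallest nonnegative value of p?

56

gcd(749, 351) = 1  (749 = 2×351 + 47, 351 = 7×47 + 22, 47 = 2×22 + 3, 22 = 7×3 + 1, 3 = 3×1).
1 divides -176, so solutions exist.
Back-substituting, 749×(-112) + 351×(239) = 1.
Scale by -176/1 = -176: (p₀, q₀) = (19712, -42064).
General solution: p = 19712 + 351t, q = -42064 - 749t for integer t.
p ≥ 0: smallest is 19712 mod 351 = 56 (at t = -56), with q = -120.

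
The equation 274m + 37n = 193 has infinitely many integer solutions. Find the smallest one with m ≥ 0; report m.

gcd(274, 37) = 1.
1 divides 193, so solutions exist.
By Bézout, 274·(5) + 37·(-37) = 1.
Scale by 193/1 = 193: (m₀, n₀) = (965, -7141).
General solution: m = 965 + 37t, n = -7141 - 274t for integer t.
m ≥ 0: smallest is 965 mod 37 = 3 (at t = -26), with n = -17.

3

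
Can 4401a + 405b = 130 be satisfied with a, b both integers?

gcd(4401, 405) = 27.
27 does not divide 130 (remainder 22), so no integer solutions.

no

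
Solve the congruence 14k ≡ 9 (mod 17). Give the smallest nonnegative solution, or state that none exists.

gcd(17, 14) = 1.
1 divides 9, so solutions exist.
By Bézout, 14×(-6) + 17×(5) = 1.
So 14×(-6) ≡ 1 (mod 17); multiply by 9: k ≡ -54 (mod 17).
Smallest nonnegative: k = -54 mod 17 = 14.

14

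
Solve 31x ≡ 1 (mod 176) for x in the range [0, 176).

gcd(176, 31) = 1.
By Bézout, 31·(-17) + 176·(3) = 1.
So 31·-17 ≡ 1 (mod 176), and -17 mod 176 = 159.

159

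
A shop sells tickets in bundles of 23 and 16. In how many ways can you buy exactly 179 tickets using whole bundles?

Need nonnegative integers with 23j + 16k = 179.
gcd(23, 16) = 1, and 23·(7) + 16·(-10) = 1.
So (j₀, k₀) = (1253, -1790); general j = 1253 + 16t, k = -1790 - 23t.
j ≥ 0 ⇒ t ≥ -78; k ≥ 0 ⇒ t ≤ -78. That's 1 value of t.

1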